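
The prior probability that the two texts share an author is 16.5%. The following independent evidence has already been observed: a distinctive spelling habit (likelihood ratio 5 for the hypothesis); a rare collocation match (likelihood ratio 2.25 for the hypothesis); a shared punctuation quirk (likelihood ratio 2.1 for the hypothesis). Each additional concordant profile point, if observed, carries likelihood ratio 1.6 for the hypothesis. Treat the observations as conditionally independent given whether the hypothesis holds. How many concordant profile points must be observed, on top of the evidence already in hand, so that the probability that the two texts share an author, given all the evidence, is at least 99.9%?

12

Prior odds = 0.165/0.835 = 33/167.
Combined Bayes factor of the evidence already in hand = 5 × 2.25 × 2.1 = 23.625.
Odds after that evidence = (33/167) × 23.625 = 6237/1336.
Target odds = 0.999/0.001 = 999.
Need 1.6ⁿ ≥ 999 ÷ (6237/1336) = 49432/231.
1.6¹¹ ≈175.922 falls short of 49432/231 but 1.6¹² ≈281.475 reaches it, so n = 12.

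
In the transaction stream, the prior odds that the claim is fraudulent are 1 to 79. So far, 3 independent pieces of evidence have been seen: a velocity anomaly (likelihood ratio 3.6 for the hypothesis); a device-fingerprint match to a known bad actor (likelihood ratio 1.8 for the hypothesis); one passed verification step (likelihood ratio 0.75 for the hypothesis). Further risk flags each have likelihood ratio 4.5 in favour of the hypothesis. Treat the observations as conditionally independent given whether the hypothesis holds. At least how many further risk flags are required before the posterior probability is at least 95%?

4

Prior odds = 1/79.
Combined Bayes factor of the evidence already in hand = 3.6 × 1.8 × 0.75 = 4.86.
Odds after that evidence = (1/79) × 4.86 = 243/3950.
Target odds = 0.95/0.05 = 19.
Need 4.5ⁿ ≥ 19 ÷ (243/3950) = 75050/243.
4.5³ = 91.125 falls short of 75050/243 but 4.5⁴ = 410.0625 reaches it, so n = 4.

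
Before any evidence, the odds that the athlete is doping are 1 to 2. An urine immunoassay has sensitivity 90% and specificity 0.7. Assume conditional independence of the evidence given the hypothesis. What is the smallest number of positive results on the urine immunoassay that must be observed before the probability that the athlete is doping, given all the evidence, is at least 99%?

5

Prior odds = 0.5.
False-positive rate = 1 − 0.7 = 0.3; likelihood ratio of a positive = 0.9/0.3 = 3.
Target posterior odds = 0.99/0.01 = 99.
Require 3ⁿ ≥ 99 ÷ 0.5 = 198.
3⁴ = 81 falls short of 198 but 3⁵ = 243 reaches it, so n = 5.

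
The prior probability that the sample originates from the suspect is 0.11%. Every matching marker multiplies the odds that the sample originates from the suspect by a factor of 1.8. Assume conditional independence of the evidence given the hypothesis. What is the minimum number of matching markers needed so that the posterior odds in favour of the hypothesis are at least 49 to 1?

Prior odds: 0.0011 ÷ 0.9989 = 11/9989.
Likelihood ratio per matching marker = 1.8.
Target odds = 49.
Need (11/9989) × 1.8ⁿ ≥ 49, i.e. 1.8ⁿ ≥ 489461/11.
1.8¹⁸ ≈39346.4 falls short of 489461/11 but 1.8¹⁹ ≈70823.5 reaches it, so n = 19.

19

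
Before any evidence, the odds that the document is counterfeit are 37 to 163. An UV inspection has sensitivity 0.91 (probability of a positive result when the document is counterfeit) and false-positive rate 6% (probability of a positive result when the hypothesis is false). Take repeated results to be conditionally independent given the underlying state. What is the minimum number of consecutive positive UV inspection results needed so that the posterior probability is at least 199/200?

3

Prior odds = 37/163.
Likelihood ratio of a positive result = 0.91/0.06 = 91/6.
Target odds: 0.995 ÷ 0.005 = 199.
Need (37/163) × (91/6)ⁿ ≥ 199, i.e. (91/6)ⁿ ≥ 32437/37.
(91/6)² = 8281/36 falls short of 32437/37 but (91/6)³ = 753571/216 reaches it, so n = 3.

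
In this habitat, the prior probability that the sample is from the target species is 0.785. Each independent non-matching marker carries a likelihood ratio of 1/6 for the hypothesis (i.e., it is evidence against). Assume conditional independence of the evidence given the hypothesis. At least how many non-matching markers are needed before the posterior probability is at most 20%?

Prior odds = 0.785/0.215 = 157/43.
Likelihood ratio per non-matching marker = 1/6.
Target odds: 0.2 ÷ 0.8 = 0.25.
Need (157/43) × (1/6)ⁿ ≤ 0.25, i.e. (1/6)ⁿ ≤ 43/628.
(1/6)¹ = 1/6 is still above 43/628 but (1/6)² = 1/36 is at or below it, so n = 2.

2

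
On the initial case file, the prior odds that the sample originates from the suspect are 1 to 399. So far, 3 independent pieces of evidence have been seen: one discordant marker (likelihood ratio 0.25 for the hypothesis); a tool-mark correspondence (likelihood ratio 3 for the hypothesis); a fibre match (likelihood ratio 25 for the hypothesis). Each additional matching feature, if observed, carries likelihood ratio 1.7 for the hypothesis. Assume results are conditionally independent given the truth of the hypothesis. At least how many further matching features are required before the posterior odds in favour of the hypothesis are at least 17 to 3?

Prior odds = 1/399.
Combined Bayes factor of the evidence already in hand = 0.25 × 3 × 25 = 18.75.
Odds after that evidence = (1/399) × 18.75 = 25/532.
Target odds = 17/3.
Need 1.7ⁿ ≥ 17/3 ÷ (25/532) = 9044/75.
1.7⁹ ≈118.588 falls short of 9044/75 but 1.7¹⁰ ≈201.599 reaches it, so n = 10.

10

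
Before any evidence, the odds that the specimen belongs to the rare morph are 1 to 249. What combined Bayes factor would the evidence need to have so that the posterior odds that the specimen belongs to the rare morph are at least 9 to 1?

Prior odds = 1/249.
Target odds = 9.
Required Bayes factor = 9 ÷ (1/249) = 2241.

2241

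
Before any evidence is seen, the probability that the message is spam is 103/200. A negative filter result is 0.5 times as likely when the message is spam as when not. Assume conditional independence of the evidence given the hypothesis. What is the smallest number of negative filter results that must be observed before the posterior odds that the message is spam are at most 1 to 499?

10

Prior odds = 0.515/0.485 = 103/97.
Likelihood ratio per negative filter result = 0.5.
Target odds = 1/499.
Need (103/97) × 0.5ⁿ ≤ 1/499, i.e. 0.5ⁿ ≤ 97/51397.
0.5⁹ = 0.001953125 is still above 97/51397 but 0.5¹⁰ = 1/1024 is at or below it, so n = 10.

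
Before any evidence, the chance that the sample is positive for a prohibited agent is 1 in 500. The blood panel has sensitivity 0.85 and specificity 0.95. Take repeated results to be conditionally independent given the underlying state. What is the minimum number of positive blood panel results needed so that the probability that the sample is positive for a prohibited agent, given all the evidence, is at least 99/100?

Prior odds: 0.002 ÷ 0.998 = 1/499.
False-positive rate = 1 − 0.95 = 0.05; likelihood ratio of a positive = 0.85/0.05 = 17.
Target posterior odds = 0.99/0.01 = 99.
Need (1/499) × 17ⁿ ≥ 99, i.e. 17ⁿ ≥ 49401.
17³ = 4913 falls short of 49401 but 17⁴ = 83521 reaches it, so n = 4.

4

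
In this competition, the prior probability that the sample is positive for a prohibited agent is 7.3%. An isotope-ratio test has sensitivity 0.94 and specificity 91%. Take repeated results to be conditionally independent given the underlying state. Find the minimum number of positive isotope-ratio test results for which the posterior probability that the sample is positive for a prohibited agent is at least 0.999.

Prior odds = 0.073/0.927 = 73/927.
False-positive rate = 1 − 0.91 = 0.09; likelihood ratio of a positive = 0.94/0.09 = 94/9.
Target posterior odds = 0.999/0.001 = 999.
Need (73/927) × (94/9)ⁿ ≥ 999, i.e. (94/9)ⁿ ≥ 926073/73.
(94/9)⁴ = 78074896/6561 falls short of 926073/73 but (94/9)⁵ ≈124287 reaches it, so n = 5.

5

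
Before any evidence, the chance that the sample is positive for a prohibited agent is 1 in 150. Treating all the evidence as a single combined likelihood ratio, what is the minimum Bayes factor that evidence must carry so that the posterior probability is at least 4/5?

Prior odds = (1/150)/(149/150) = 1/149.
Target odds = 0.8/0.2 = 4.
Required Bayes factor = 4 ÷ (1/149) = 596.

596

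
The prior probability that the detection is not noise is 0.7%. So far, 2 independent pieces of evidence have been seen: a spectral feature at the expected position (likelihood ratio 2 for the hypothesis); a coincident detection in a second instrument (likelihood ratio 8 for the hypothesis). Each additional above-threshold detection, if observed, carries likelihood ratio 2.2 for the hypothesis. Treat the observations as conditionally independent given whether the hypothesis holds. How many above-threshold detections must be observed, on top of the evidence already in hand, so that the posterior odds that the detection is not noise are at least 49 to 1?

Prior odds = 0.007/0.993 = 7/993.
Combined Bayes factor of the evidence already in hand = 2 × 8 = 16.
Odds after that evidence = (7/993) × 16 = 112/993.
Target odds = 49.
Need 2.2ⁿ ≥ 49 ÷ (112/993) = 434.4375.
2.2⁷ = 19487171/78125 falls short of 434.4375 but 2.2⁸ = 214358881/390625 reaches it, so n = 8.

8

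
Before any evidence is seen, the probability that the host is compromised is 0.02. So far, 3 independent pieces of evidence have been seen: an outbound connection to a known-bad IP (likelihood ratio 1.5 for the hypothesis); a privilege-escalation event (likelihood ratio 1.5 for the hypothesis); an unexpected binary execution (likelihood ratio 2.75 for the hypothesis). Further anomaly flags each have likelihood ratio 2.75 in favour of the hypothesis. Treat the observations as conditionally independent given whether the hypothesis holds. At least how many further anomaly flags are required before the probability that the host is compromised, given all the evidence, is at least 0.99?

7

Prior odds = 0.02/0.98 = 1/49.
Combined Bayes factor of the evidence already in hand = 1.5 × 1.5 × 2.75 = 6.1875.
Odds after that evidence = (1/49) × 6.1875 = 99/784.
Target odds = 0.99/0.01 = 99.
Need 2.75ⁿ ≥ 99 ÷ (99/784) = 784.
2.75⁶ = 1771561/4096 falls short of 784 but 2.75⁷ = 19487171/16384 reaches it, so n = 7.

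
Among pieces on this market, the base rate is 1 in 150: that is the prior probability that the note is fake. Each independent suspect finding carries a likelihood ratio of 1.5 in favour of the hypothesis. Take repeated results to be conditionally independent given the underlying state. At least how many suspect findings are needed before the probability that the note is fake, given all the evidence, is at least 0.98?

22

Prior odds: (1/150) ÷ (149/150) = 1/149.
Likelihood ratio per suspect finding = 1.5.
Target odds: 0.98 ÷ 0.02 = 49.
Require 1.5ⁿ ≥ 49 ÷ (1/149) = 7301.
1.5²¹ ≈4987.89 falls short of 7301 but 1.5²² ≈7481.83 reaches it, so n = 22.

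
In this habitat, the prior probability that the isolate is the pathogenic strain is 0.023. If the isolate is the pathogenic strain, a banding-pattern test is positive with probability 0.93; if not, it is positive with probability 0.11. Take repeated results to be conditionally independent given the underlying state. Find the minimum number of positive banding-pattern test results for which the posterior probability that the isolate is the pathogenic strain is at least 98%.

Prior odds: 0.023 ÷ 0.977 = 23/977.
Likelihood ratio of a positive = 0.93/0.11 = 93/11.
Target odds: 0.98 ÷ 0.02 = 49.
Need (23/977) × (93/11)ⁿ ≥ 49, i.e. (93/11)ⁿ ≥ 47873/23.
(93/11)³ = 804357/1331 falls short of 47873/23 but (93/11)⁴ = 74805201/14641 reaches it, so n = 4.

4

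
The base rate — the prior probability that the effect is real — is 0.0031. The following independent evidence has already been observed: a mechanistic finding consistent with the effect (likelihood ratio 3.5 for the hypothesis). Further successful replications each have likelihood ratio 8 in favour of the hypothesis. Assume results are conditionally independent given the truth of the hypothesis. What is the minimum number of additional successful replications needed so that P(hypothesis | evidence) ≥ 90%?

4

Prior odds = 0.0031/0.9969 = 31/9969.
Bayes factor of the evidence already in hand = 3.5.
Odds after that evidence = (31/9969) × 3.5 = 217/19938.
Target odds = 0.9/0.1 = 9.
Need 8ⁿ ≥ 9 ÷ (217/19938) = 179442/217.
8³ = 512 falls short of 179442/217 but 8⁴ = 4096 reaches it, so n = 4.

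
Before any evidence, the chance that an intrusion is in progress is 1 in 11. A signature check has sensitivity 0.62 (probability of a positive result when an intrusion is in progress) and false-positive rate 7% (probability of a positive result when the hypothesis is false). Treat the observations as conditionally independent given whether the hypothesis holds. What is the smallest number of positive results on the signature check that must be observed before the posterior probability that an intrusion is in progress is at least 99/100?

Prior odds: (1/11) ÷ (10/11) = 0.1.
Likelihood ratio of a positive result = 0.62/0.07 = 62/7.
Target posterior odds = 0.99/0.01 = 99.
Need 0.1 × (62/7)ⁿ ≥ 99, i.e. (62/7)ⁿ ≥ 990.
(62/7)³ = 238328/343 falls short of 990 but (62/7)⁴ = 14776336/2401 reaches it, so n = 4.

4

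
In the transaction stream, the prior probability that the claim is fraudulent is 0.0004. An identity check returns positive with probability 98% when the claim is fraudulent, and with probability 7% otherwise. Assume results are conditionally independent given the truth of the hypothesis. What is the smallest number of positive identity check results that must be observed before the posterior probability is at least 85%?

Prior odds = 0.0004/0.9996 = 1/2499.
Likelihood ratio of a positive result = 0.98/0.07 = 14.
Target odds: 0.85 ÷ 0.15 = 17/3.
Require 14ⁿ ≥ 17/3 ÷ (1/2499) = 14161.
14³ = 2744 falls short of 14161 but 14⁴ = 38416 reaches it, so n = 4.

4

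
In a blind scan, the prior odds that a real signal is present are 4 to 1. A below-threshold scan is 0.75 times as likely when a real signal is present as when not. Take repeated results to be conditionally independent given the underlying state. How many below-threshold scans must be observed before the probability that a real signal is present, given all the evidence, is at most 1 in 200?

Prior odds = 4.
Likelihood ratio per below-threshold scan = 0.75.
Target odds: 0.005 ÷ 0.995 = 1/199.
Require 0.75ⁿ ≤ 1/199 ÷ 4 = 1/796.
0.75²³ ≈0.00133786 is still above 1/796 but 0.75²⁴ ≈0.00100339 is at or below it, so n = 24.

24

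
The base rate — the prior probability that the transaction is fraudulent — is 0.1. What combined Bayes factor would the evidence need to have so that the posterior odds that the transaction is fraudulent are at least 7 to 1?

Prior odds = 0.1/0.9 = 1/9.
Target odds = 7.
Required Bayes factor = 7 ÷ (1/9) = 63.

63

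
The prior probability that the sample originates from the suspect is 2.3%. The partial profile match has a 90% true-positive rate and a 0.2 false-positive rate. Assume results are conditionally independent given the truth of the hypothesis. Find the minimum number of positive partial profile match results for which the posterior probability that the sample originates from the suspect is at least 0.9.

Prior odds = 0.023/0.977 = 23/977.
Likelihood ratio of a positive result = 0.9/0.2 = 4.5.
Target posterior odds = 0.9/0.1 = 9.
Need (23/977) × 4.5ⁿ ≥ 9, i.e. 4.5ⁿ ≥ 8793/23.
4.5³ = 91.125 falls short of 8793/23 but 4.5⁴ = 410.0625 reaches it, so n = 4.

4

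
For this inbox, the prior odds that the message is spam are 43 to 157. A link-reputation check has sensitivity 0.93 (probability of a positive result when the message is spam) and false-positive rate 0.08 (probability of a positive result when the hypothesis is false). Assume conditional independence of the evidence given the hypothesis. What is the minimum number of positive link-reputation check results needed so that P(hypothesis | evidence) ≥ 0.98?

3

Prior odds = 43/157.
Likelihood ratio of a positive result = 0.93/0.08 = 11.625.
Target odds: 0.98 ÷ 0.02 = 49.
Require 11.625ⁿ ≥ 49 ÷ (43/157) = 7693/43.
11.625² = 135.140625 falls short of 7693/43 but 11.625³ = 804357/512 reaches it, so n = 3.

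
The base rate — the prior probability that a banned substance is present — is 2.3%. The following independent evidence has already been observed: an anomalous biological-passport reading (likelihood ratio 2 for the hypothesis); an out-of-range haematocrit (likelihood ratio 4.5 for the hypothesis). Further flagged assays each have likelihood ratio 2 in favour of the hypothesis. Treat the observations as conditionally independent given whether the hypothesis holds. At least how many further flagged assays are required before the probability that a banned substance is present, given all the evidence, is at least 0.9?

Prior odds = 0.023/0.977 = 23/977.
Combined Bayes factor of the evidence already in hand = 2 × 4.5 = 9.
Odds after that evidence = (23/977) × 9 = 207/977.
Target odds = 0.9/0.1 = 9.
Need 2ⁿ ≥ 9 ÷ (207/977) = 977/23.
2⁵ = 32 falls short of 977/23 but 2⁶ = 64 reaches it, so n = 6.

6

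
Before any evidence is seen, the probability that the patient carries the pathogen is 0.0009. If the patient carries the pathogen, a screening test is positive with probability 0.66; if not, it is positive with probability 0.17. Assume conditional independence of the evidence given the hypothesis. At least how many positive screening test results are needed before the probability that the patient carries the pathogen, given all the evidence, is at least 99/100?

Prior odds = 0.0009/0.9991 = 9/9991.
Likelihood ratio of a positive = 0.66/0.17 = 66/17.
Target posterior odds = 0.99/0.01 = 99.
Require (66/17)ⁿ ≥ 99 ÷ (9/9991) = 109901.
(66/17)⁸ ≈51613.1 falls short of 109901 but (66/17)⁹ ≈200380 reaches it, so n = 9.

9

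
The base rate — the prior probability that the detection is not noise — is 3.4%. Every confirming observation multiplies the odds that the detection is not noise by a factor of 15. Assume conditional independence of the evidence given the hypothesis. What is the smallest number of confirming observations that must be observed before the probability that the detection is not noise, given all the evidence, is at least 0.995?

4

Prior odds = 0.034/0.966 = 17/483.
Likelihood ratio per confirming observation = 15.
Target posterior odds = 0.995/0.005 = 199.
Require 15ⁿ ≥ 199 ÷ (17/483) = 96117/17.
15³ = 3375 falls short of 96117/17 but 15⁴ = 50625 reaches it, so n = 4.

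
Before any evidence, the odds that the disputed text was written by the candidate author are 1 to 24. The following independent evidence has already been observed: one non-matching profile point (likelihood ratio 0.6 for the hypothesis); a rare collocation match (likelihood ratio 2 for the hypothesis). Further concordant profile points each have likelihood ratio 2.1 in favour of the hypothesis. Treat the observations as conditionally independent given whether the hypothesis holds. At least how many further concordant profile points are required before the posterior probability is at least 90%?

7

Prior odds = 1/24.
Combined Bayes factor of the evidence already in hand = 0.6 × 2 = 1.2.
Odds after that evidence = (1/24) × 1.2 = 0.05.
Target odds = 0.9/0.1 = 9.
Need 2.1ⁿ ≥ 9 ÷ 0.05 = 180.
2.1⁶ = 85766121/1000000 falls short of 180 but 2.1⁷ ≈180.109 reaches it, so n = 7.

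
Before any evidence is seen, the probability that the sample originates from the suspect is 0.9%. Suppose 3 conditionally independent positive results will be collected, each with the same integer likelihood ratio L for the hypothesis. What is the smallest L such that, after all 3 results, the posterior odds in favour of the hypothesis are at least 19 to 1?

13

Prior odds = 0.009/0.991 = 9/991.
Target odds = 19.
Need L³ ≥ 19 ÷ (9/991) = 18829/9.
12³ = 1728 < 18829/9 ≤ 2197 = 13³, so L = 13.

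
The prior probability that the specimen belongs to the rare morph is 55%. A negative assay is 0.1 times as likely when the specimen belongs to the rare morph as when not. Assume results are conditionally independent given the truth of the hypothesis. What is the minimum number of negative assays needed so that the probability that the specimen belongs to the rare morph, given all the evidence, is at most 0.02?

Prior odds: 0.55 ÷ 0.45 = 11/9.
Likelihood ratio per negative assay = 0.1.
Target odds: 0.02 ÷ 0.98 = 1/49.
Need (11/9) × 0.1ⁿ ≤ 1/49, i.e. 0.1ⁿ ≤ 9/539.
0.1¹ = 0.1 is still above 9/539 but 0.1² = 0.01 is at or below it, so n = 2.

2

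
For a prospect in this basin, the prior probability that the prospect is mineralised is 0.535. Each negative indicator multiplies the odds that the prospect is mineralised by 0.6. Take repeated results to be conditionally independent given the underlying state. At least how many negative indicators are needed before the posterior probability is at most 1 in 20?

Prior odds: 0.535 ÷ 0.465 = 107/93.
Likelihood ratio per negative indicator = 0.6.
Target odds: 0.05 ÷ 0.95 = 1/19.
Require 0.6ⁿ ≤ 1/19 ÷ (107/93) = 93/2033.
0.6⁶ = 729/15625 is still above 93/2033 but 0.6⁷ = 2187/78125 is at or below it, so n = 7.

7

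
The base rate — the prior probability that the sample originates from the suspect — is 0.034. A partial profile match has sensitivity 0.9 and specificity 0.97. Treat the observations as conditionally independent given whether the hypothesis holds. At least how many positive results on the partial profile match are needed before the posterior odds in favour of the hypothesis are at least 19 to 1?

Prior odds = 0.034/0.966 = 17/483.
False-positive rate = 1 − 0.97 = 0.03; likelihood ratio of a positive = 0.9/0.03 = 30.
Target odds = 19.
Require 30ⁿ ≥ 19 ÷ (17/483) = 9177/17.
30¹ = 30 falls short of 9177/17 but 30² = 900 reaches it, so n = 2.

2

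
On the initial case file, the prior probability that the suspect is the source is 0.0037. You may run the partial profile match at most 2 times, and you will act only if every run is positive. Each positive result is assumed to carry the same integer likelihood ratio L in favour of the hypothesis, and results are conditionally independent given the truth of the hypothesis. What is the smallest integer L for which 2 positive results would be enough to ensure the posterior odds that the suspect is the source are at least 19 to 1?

Prior odds = 0.0037/0.9963 = 37/9963.
Target odds = 19.
Need L² ≥ 19 ÷ (37/9963) = 189297/37.
71² = 5041 < 189297/37 ≤ 5184 = 72², so L = 72.

72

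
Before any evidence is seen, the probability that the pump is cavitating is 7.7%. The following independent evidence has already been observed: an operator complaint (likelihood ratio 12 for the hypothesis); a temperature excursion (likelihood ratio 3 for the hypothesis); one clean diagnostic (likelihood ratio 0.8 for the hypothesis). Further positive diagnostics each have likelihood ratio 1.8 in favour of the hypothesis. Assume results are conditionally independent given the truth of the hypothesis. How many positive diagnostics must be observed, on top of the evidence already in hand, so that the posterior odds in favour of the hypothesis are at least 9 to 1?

Prior odds = 0.077/0.923 = 77/923.
Combined Bayes factor of the evidence already in hand = 12 × 3 × 0.8 = 28.8.
Odds after that evidence = (77/923) × 28.8 = 11088/4615.
Target odds = 9.
Need 1.8ⁿ ≥ 9 ÷ (11088/4615) = 4615/1232.
1.8² = 3.24 falls short of 4615/1232 but 1.8³ = 5.832 reaches it, so n = 3.

3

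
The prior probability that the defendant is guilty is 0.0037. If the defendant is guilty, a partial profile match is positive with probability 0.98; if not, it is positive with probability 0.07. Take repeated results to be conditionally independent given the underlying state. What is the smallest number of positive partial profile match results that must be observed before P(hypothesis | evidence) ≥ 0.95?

Prior odds = 0.0037/0.9963 = 37/9963.
Likelihood ratio of a positive = 0.98/0.07 = 14.
Target posterior odds = 0.95/0.05 = 19.
Require 14ⁿ ≥ 19 ÷ (37/9963) = 189297/37.
14³ = 2744 falls short of 189297/37 but 14⁴ = 38416 reaches it, so n = 4.

4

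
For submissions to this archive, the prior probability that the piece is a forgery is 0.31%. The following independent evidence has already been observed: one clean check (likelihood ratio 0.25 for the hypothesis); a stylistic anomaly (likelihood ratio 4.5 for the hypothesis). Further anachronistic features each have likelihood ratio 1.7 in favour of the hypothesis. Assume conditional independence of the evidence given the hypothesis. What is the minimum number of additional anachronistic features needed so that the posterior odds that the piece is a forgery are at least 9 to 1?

Prior odds = 0.0031/0.9969 = 31/9969.
Combined Bayes factor of the evidence already in hand = 0.25 × 4.5 = 1.125.
Odds after that evidence = (31/9969) × 1.125 = 93/26584.
Target odds = 9.
Need 1.7ⁿ ≥ 9 ÷ (93/26584) = 79752/31.
1.7¹⁴ ≈1683.78 falls short of 79752/31 but 1.7¹⁵ ≈2862.42 reaches it, so n = 15.

15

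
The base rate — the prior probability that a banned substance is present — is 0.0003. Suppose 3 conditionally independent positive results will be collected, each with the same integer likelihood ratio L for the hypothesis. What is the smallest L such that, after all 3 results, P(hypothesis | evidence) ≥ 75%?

Prior odds = 0.0003/0.9997 = 3/9997.
Target odds = 0.75/0.25 = 3.
Need L³ ≥ 3 ÷ (3/9997) = 9997.
21³ = 9261 < 9997 ≤ 10648 = 22³, so L = 22.

22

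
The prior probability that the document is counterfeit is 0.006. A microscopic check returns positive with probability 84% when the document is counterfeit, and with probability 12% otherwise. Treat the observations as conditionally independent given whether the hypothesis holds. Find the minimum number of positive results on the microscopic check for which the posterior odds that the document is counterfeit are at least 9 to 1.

4

Prior odds: 0.006 ÷ 0.994 = 3/497.
Likelihood ratio of a positive result = 0.84/0.12 = 7.
Target odds = 9.
Require 7ⁿ ≥ 9 ÷ (3/497) = 1491.
7³ = 343 falls short of 1491 but 7⁴ = 2401 reaches it, so n = 4.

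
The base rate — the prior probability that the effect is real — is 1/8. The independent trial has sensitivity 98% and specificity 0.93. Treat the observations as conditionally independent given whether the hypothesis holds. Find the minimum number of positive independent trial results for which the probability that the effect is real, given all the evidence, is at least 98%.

3

Prior odds: 0.125 ÷ 0.875 = 1/7.
False-positive rate = 1 − 0.93 = 0.07; likelihood ratio of a positive = 0.98/0.07 = 14.
Target odds: 0.98 ÷ 0.02 = 49.
Need (1/7) × 14ⁿ ≥ 49, i.e. 14ⁿ ≥ 343.
14² = 196 falls short of 343 but 14³ = 2744 reaches it, so n = 3.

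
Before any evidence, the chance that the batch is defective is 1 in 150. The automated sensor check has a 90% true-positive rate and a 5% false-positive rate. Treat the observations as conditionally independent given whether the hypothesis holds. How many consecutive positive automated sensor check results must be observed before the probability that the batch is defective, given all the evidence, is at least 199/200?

Prior odds: (1/150) ÷ (149/150) = 1/149.
Likelihood ratio of a positive result = 0.9/0.05 = 18.
Target odds: 0.995 ÷ 0.005 = 199.
Require 18ⁿ ≥ 199 ÷ (1/149) = 29651.
18³ = 5832 falls short of 29651 but 18⁴ = 104976 reaches it, so n = 4.

4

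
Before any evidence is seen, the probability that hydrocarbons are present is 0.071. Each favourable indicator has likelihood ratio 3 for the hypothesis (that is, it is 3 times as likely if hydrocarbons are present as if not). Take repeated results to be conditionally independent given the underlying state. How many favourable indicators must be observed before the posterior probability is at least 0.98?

6

Prior odds = 0.071/0.929 = 71/929.
Likelihood ratio per favourable indicator = 3.
Target posterior odds = 0.98/0.02 = 49.
Require 3ⁿ ≥ 49 ÷ (71/929) = 45521/71.
3⁵ = 243 falls short of 45521/71 but 3⁶ = 729 reaches it, so n = 6.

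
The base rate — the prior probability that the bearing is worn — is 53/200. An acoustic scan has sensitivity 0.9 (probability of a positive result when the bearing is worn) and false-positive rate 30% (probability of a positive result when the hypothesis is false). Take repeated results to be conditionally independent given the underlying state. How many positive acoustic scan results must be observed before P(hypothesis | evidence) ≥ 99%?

Prior odds: 0.265 ÷ 0.735 = 53/147.
Likelihood ratio of a positive result = 0.9/0.3 = 3.
Target odds: 0.99 ÷ 0.01 = 99.
Require 3ⁿ ≥ 99 ÷ (53/147) = 14553/53.
3⁵ = 243 falls short of 14553/53 but 3⁶ = 729 reaches it, so n = 6.

6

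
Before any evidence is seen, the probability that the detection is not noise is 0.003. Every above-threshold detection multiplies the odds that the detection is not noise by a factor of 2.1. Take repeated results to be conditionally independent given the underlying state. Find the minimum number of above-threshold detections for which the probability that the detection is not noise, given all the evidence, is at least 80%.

Prior odds: 0.003 ÷ 0.997 = 3/997.
Likelihood ratio per above-threshold detection = 2.1.
Target odds: 0.8 ÷ 0.2 = 4.
Need (3/997) × 2.1ⁿ ≥ 4, i.e. 2.1ⁿ ≥ 3988/3.
2.1⁹ ≈794.28 falls short of 3988/3 but 2.1¹⁰ ≈1667.99 reaches it, so n = 10.

10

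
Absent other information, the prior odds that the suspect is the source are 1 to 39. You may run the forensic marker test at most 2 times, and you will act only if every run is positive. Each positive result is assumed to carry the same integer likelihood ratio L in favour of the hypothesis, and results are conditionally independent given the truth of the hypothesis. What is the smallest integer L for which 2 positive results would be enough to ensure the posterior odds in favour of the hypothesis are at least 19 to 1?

Prior odds = 1/39.
Target odds = 19.
Need L² ≥ 19 ÷ (1/39) = 741.
27² = 729 < 741 ≤ 784 = 28², so L = 28.

28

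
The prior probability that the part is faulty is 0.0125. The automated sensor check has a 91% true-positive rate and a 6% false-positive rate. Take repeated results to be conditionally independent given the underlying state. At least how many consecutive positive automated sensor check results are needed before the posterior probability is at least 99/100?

Prior odds: 0.0125 ÷ 0.9875 = 1/79.
Likelihood ratio of a positive result = 0.91/0.06 = 91/6.
Target posterior odds = 0.99/0.01 = 99.
Require (91/6)ⁿ ≥ 99 ÷ (1/79) = 7821.
(91/6)³ = 753571/216 falls short of 7821 but (91/6)⁴ = 68574961/1296 reaches it, so n = 4.

4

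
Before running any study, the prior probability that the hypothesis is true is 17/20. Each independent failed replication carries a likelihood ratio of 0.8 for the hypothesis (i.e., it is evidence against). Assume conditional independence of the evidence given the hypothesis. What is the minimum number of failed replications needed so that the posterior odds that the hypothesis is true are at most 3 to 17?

Prior odds = 0.85/0.15 = 17/3.
Likelihood ratio per failed replication = 0.8.
Target odds = 3/17.
Require 0.8ⁿ ≤ 3/17 ÷ (17/3) = 9/289.
0.8¹⁵ ≈0.0351844 is still above 9/289 but 0.8¹⁶ ≈0.0281475 is at or below it, so n = 16.

16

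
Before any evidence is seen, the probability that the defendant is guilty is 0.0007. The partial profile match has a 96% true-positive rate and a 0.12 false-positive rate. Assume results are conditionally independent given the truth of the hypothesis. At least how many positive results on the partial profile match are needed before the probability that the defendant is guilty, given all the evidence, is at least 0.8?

5

Prior odds: 0.0007 ÷ 0.9993 = 7/9993.
Likelihood ratio of a positive result = 0.96/0.12 = 8.
Target odds: 0.8 ÷ 0.2 = 4.
Require 8ⁿ ≥ 4 ÷ (7/9993) = 39972/7.
8⁴ = 4096 falls short of 39972/7 but 8⁵ = 32768 reaches it, so n = 5.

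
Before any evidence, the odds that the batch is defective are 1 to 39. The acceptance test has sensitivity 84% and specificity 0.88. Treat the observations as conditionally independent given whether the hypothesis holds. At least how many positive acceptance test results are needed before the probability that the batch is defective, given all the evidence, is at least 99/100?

5

Prior odds = 1/39.
False-positive rate = 1 − 0.88 = 0.12; likelihood ratio of a positive = 0.84/0.12 = 7.
Target odds: 0.99 ÷ 0.01 = 99.
Require 7ⁿ ≥ 99 ÷ (1/39) = 3861.
7⁴ = 2401 falls short of 3861 but 7⁵ = 16807 reaches it, so n = 5.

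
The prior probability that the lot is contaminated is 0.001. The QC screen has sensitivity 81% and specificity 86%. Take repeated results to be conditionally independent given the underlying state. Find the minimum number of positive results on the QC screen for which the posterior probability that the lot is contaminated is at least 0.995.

Prior odds = 0.001/0.999 = 1/999.
False-positive rate = 1 − 0.86 = 0.14; likelihood ratio of a positive = 0.81/0.14 = 81/14.
Target posterior odds = 0.995/0.005 = 199.
Require (81/14)ⁿ ≥ 199 ÷ (1/999) = 198801.
(81/14)⁶ ≈37509.6 falls short of 198801 but (81/14)⁷ ≈217020 reaches it, so n = 7.

7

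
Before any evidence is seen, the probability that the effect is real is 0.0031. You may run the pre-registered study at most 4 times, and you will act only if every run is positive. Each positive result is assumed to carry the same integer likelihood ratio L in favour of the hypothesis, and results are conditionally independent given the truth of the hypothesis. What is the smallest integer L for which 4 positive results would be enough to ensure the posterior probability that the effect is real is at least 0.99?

Prior odds = 0.0031/0.9969 = 31/9969.
Target odds = 0.99/0.01 = 99.
Need L⁴ ≥ 99 ÷ (31/9969) = 986931/31.
13⁴ = 28561 < 986931/31 ≤ 38416 = 14⁴, so L = 14.

14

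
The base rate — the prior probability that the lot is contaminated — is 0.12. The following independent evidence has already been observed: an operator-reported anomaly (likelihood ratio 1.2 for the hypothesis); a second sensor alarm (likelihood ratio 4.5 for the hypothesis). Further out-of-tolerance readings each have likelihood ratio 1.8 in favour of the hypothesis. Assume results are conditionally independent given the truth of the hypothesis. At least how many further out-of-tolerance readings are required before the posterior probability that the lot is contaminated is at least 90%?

Prior odds = 0.12/0.88 = 3/22.
Combined Bayes factor of the evidence already in hand = 1.2 × 4.5 = 5.4.
Odds after that evidence = (3/22) × 5.4 = 81/110.
Target odds = 0.9/0.1 = 9.
Need 1.8ⁿ ≥ 9 ÷ (81/110) = 110/9.
1.8⁴ = 10.4976 falls short of 110/9 but 1.8⁵ = 18.89568 reaches it, so n = 5.

5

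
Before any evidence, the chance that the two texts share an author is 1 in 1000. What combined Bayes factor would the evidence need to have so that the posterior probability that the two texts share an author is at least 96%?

Prior odds = 0.001/0.999 = 1/999.
Target odds = 0.96/0.04 = 24.
Required Bayes factor = 24 ÷ (1/999) = 23976.

23976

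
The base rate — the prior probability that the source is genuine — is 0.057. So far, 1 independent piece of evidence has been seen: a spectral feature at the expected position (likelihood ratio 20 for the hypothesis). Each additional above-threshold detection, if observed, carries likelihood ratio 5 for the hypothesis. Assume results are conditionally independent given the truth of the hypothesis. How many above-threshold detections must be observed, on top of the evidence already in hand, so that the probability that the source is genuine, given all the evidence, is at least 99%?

3

Prior odds = 0.057/0.943 = 57/943.
Bayes factor of the evidence already in hand = 20.
Odds after that evidence = (57/943) × 20 = 1140/943.
Target odds = 0.99/0.01 = 99.
Need 5ⁿ ≥ 99 ÷ (1140/943) = 31119/380.
5² = 25 falls short of 31119/380 but 5³ = 125 reaches it, so n = 3.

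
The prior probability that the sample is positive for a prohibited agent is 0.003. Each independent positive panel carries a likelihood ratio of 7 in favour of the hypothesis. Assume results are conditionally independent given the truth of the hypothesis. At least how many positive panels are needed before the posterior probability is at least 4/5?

Prior odds = 0.003/0.997 = 3/997.
Likelihood ratio per positive panel = 7.
Target posterior odds = 0.8/0.2 = 4.
Require 7ⁿ ≥ 4 ÷ (3/997) = 3988/3.
7³ = 343 falls short of 3988/3 but 7⁴ = 2401 reaches it, so n = 4.

4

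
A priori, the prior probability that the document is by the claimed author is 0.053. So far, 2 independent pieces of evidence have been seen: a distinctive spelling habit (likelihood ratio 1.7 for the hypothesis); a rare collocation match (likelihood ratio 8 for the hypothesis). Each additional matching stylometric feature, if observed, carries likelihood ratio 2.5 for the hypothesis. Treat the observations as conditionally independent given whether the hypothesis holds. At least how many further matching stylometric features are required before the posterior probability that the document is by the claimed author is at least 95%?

4

Prior odds = 0.053/0.947 = 53/947.
Combined Bayes factor of the evidence already in hand = 1.7 × 8 = 13.6.
Odds after that evidence = (53/947) × 13.6 = 3604/4735.
Target odds = 0.95/0.05 = 19.
Need 2.5ⁿ ≥ 19 ÷ (3604/4735) = 89965/3604.
2.5³ = 15.625 falls short of 89965/3604 but 2.5⁴ = 39.0625 reaches it, so n = 4.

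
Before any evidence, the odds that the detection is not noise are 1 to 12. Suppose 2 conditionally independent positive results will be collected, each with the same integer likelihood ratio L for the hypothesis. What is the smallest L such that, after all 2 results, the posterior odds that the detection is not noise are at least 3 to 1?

6

Prior odds = 1/12.
Target odds = 3.
Need L² ≥ 3 ÷ (1/12) = 36.
5² = 25 < 36 ≤ 36 = 6², so L = 6.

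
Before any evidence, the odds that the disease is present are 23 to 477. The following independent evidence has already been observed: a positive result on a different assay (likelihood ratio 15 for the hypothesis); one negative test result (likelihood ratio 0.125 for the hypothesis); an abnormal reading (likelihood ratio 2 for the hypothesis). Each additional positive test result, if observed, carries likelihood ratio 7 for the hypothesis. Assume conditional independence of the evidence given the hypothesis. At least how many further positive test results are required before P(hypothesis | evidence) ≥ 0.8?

2

Prior odds = 23/477.
Combined Bayes factor of the evidence already in hand = 15 × 0.125 × 2 = 3.75.
Odds after that evidence = (23/477) × 3.75 = 115/636.
Target odds = 0.8/0.2 = 4.
Need 7ⁿ ≥ 4 ÷ (115/636) = 2544/115.
7¹ = 7 falls short of 2544/115 but 7² = 49 reaches it, so n = 2.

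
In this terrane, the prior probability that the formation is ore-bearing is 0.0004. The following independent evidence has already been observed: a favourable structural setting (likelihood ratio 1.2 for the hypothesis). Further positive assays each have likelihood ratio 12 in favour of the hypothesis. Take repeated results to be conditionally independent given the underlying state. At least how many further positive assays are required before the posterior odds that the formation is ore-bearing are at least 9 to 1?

4

Prior odds = 0.0004/0.9996 = 1/2499.
Bayes factor of the evidence already in hand = 1.2.
Odds after that evidence = (1/2499) × 1.2 = 2/4165.
Target odds = 9.
Need 12ⁿ ≥ 9 ÷ (2/4165) = 18742.5.
12³ = 1728 falls short of 18742.5 but 12⁴ = 20736 reaches it, so n = 4.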